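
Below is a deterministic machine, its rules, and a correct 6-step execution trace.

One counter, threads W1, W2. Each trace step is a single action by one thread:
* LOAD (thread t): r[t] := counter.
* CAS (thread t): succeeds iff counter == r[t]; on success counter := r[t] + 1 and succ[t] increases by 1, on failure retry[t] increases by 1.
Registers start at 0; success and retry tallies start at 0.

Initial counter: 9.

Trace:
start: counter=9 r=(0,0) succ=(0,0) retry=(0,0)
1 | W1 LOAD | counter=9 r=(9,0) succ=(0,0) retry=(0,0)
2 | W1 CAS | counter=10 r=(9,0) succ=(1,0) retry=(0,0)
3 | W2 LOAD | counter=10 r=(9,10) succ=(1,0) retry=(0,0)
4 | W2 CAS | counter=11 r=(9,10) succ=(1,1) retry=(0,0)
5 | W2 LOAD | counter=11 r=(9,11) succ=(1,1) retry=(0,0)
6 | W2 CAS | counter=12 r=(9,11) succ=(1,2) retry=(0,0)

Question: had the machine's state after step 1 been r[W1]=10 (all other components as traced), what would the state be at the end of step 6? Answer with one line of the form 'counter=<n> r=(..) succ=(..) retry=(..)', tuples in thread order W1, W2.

state after step 1 := counter=9 r=(10,0) succ=(0,0) retry=(0,0)
2 | W1 CAS | counter=9 r=(10,0) succ=(0,0) retry=(1,0)
3 | W2 LOAD | counter=9 r=(10,9) succ=(0,0) retry=(1,0)
4 | W2 CAS | counter=10 r=(10,9) succ=(0,1) retry=(1,0)
5 | W2 LOAD | counter=10 r=(10,10) succ=(0,1) retry=(1,0)
6 | W2 CAS | counter=11 r=(10,10) succ=(0,2) retry=(1,0)

counter=11 r=(10,10) succ=(0,2) retry=(1,0)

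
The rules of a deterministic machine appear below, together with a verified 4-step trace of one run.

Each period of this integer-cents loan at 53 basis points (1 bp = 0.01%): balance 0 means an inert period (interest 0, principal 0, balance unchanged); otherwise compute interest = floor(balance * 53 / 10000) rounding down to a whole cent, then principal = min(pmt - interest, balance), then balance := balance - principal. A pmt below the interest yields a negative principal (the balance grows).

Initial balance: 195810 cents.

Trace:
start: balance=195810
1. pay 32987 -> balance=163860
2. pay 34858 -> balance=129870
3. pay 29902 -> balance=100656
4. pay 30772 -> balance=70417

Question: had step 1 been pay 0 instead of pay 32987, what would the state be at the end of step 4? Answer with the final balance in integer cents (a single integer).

103932

(re-executing from step 1 with the substitution; state before step 1: balance=195810)
1. pay 0 -> balance=196847
2. pay 34858 -> balance=163032
3. pay 29902 -> balance=133994
4. pay 30772 -> balance=103932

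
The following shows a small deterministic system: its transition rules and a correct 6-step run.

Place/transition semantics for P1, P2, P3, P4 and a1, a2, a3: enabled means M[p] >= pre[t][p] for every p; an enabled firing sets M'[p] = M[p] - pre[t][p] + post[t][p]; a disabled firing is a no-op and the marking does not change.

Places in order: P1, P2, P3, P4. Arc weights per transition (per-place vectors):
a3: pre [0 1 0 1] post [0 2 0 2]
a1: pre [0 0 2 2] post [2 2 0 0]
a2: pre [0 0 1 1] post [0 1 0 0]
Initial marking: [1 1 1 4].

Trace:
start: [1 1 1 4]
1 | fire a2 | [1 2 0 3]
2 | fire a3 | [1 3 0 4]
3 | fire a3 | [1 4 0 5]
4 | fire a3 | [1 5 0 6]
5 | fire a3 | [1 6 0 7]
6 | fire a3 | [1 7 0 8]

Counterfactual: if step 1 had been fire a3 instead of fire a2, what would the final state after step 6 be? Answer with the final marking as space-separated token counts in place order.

(re-executing from step 1 with the substitution; state before step 1: [1 1 1 4])
1 | fire a3 | [1 2 1 5]
2 | fire a3 | [1 3 1 6]
3 | fire a3 | [1 4 1 7]
4 | fire a3 | [1 5 1 8]
5 | fire a3 | [1 6 1 9]
6 | fire a3 | [1 7 1 10]

1 7 1 10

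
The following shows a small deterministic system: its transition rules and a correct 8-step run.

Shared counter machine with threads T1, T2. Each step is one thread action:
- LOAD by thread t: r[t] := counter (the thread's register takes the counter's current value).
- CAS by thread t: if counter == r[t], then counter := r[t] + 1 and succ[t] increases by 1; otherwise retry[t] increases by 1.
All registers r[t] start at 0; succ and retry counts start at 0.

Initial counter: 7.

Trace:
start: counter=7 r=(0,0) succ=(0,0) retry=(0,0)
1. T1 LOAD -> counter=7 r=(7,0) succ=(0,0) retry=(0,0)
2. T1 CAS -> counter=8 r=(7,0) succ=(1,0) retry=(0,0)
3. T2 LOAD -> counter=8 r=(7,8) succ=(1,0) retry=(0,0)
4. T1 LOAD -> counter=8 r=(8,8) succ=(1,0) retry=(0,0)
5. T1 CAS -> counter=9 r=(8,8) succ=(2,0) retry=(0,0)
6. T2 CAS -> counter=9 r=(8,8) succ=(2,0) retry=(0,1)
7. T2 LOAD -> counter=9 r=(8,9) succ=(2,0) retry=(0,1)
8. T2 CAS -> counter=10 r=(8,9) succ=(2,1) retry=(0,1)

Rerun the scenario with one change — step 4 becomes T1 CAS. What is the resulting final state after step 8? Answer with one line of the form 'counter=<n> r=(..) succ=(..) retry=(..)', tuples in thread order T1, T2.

counter=10 r=(7,9) succ=(1,2) retry=(2,0)

(re-executing from step 4 with the substitution; state before step 4: counter=8 r=(7,8) succ=(1,0) retry=(0,0))
4. T1 CAS -> counter=8 r=(7,8) succ=(1,0) retry=(1,0)
5. T1 CAS -> counter=8 r=(7,8) succ=(1,0) retry=(2,0)
6. T2 CAS -> counter=9 r=(7,8) succ=(1,1) retry=(2,0)
7. T2 LOAD -> counter=9 r=(7,9) succ=(1,1) retry=(2,0)
8. T2 CAS -> counter=10 r=(7,9) succ=(1,2) retry=(2,0)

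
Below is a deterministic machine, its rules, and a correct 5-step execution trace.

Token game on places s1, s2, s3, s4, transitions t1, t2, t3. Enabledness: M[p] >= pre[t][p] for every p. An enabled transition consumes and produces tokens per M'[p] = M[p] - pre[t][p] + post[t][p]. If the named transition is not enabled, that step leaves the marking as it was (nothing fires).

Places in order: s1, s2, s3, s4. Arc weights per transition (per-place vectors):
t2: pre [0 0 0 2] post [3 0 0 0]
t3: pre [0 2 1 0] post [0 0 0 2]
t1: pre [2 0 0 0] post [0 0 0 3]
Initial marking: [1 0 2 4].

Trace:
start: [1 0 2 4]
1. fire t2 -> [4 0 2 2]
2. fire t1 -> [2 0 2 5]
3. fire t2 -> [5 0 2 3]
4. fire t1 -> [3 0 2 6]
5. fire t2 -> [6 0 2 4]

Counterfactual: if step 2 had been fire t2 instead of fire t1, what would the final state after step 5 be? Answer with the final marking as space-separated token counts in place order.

8 0 2 1

(re-executing from step 2 with the substitution; state before step 2: [4 0 2 2])
2. fire t2 -> [7 0 2 0]
3. fire t2 -> [7 0 2 0]
4. fire t1 -> [5 0 2 3]
5. fire t2 -> [8 0 2 1]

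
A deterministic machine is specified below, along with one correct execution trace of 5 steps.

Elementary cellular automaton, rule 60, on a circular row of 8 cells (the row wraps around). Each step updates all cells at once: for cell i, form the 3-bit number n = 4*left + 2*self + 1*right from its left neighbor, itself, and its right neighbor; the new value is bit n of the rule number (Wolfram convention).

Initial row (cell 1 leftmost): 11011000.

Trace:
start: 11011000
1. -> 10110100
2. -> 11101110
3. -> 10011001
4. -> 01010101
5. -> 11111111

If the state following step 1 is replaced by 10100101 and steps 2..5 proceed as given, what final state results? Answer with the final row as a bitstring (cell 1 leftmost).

11111111

state after step 1 := 10100101
2. -> 01110111
3. -> 11001100
4. -> 10101010
5. -> 11111111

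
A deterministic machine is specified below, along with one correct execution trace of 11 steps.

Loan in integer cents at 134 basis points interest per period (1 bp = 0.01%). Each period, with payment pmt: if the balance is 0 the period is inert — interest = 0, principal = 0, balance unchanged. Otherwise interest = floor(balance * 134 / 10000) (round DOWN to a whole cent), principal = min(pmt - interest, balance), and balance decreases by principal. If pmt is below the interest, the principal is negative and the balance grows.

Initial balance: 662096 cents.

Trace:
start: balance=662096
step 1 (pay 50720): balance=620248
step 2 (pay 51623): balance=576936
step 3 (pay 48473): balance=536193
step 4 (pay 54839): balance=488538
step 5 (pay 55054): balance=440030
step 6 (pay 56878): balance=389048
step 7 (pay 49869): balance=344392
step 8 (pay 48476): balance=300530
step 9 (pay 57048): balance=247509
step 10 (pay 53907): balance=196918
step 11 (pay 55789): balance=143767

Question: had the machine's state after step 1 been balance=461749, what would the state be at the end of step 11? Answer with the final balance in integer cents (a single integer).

state after step 1 := balance=461749
step 2 (pay 51623): balance=416313
step 3 (pay 48473): balance=373418
step 4 (pay 54839): balance=323582
step 5 (pay 55054): balance=272863
step 6 (pay 56878): balance=219641
step 7 (pay 49869): balance=172715
step 8 (pay 48476): balance=126553
step 9 (pay 57048): balance=71200
step 10 (pay 53907): balance=18247
step 11 (pay 55789): balance=0

0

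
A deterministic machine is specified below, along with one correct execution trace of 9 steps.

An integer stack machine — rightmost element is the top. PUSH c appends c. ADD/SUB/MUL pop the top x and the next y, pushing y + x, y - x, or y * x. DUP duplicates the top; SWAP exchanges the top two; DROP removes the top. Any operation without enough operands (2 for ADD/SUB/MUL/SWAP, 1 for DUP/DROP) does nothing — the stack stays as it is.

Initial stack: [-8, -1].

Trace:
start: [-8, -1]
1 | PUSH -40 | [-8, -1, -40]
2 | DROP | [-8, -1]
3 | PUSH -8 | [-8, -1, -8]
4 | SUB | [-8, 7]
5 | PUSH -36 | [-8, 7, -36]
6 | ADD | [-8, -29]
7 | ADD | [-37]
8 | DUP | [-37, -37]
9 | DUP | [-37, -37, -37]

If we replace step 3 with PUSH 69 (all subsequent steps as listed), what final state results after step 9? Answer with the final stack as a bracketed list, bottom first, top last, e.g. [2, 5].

[-114, -114, -114]

(re-executing from step 3 with the substitution; state before step 3: [-8, -1])
3 | PUSH 69 | [-8, -1, 69]
4 | SUB | [-8, -70]
5 | PUSH -36 | [-8, -70, -36]
6 | ADD | [-8, -106]
7 | ADD | [-114]
8 | DUP | [-114, -114]
9 | DUP | [-114, -114, -114]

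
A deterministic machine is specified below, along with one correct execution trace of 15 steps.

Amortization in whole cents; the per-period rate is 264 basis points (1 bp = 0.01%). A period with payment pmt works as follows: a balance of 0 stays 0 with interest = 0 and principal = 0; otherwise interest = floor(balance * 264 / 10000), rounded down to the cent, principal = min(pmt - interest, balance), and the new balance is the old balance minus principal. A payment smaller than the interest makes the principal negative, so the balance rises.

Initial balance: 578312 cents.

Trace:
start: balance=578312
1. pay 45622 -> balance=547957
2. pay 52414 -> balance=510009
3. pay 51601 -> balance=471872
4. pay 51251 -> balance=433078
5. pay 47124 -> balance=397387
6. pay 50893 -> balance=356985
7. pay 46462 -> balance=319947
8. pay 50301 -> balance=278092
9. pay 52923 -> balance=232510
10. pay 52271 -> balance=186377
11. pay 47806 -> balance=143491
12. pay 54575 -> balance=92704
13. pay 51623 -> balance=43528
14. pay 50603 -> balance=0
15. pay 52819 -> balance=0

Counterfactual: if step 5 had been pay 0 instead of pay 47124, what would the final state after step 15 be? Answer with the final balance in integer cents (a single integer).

2249

(re-executing from step 5 with the substitution; state before step 5: balance=433078)
5. pay 0 -> balance=444511
6. pay 50893 -> balance=405353
7. pay 46462 -> balance=369592
8. pay 50301 -> balance=329048
9. pay 52923 -> balance=284811
10. pay 52271 -> balance=240059
11. pay 47806 -> balance=198590
12. pay 54575 -> balance=149257
13. pay 51623 -> balance=101574
14. pay 50603 -> balance=53652
15. pay 52819 -> balance=2249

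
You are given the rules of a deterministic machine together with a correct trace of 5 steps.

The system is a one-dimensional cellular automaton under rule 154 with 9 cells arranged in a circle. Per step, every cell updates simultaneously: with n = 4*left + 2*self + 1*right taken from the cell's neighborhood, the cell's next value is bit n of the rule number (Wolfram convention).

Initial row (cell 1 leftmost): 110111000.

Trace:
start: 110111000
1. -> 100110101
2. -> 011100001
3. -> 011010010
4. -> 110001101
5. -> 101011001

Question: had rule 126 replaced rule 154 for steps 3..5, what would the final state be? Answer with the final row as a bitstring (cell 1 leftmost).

110000011

(re-executing steps 3..5 under rule 126; state before step 3: 011100001)
3. -> 110110011
4. -> 011111110
5. -> 110000011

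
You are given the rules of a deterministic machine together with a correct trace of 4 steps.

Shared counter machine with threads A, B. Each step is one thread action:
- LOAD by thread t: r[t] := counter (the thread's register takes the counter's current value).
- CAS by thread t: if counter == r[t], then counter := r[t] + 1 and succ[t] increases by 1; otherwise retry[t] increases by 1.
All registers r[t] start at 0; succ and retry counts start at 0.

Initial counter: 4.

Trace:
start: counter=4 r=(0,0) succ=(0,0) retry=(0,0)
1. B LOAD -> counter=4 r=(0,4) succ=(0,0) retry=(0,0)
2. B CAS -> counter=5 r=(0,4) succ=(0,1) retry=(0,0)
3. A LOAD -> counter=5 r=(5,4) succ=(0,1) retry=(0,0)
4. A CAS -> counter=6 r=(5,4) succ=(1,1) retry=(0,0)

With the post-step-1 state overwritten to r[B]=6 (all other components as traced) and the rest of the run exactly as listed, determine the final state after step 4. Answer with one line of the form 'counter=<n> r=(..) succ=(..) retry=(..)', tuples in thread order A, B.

counter=5 r=(4,6) succ=(1,0) retry=(0,1)

state after step 1 := counter=4 r=(0,6) succ=(0,0) retry=(0,0)
2. B CAS -> counter=4 r=(0,6) succ=(0,0) retry=(0,1)
3. A LOAD -> counter=4 r=(4,6) succ=(0,0) retry=(0,1)
4. A CAS -> counter=5 r=(4,6) succ=(1,0) retry=(0,1)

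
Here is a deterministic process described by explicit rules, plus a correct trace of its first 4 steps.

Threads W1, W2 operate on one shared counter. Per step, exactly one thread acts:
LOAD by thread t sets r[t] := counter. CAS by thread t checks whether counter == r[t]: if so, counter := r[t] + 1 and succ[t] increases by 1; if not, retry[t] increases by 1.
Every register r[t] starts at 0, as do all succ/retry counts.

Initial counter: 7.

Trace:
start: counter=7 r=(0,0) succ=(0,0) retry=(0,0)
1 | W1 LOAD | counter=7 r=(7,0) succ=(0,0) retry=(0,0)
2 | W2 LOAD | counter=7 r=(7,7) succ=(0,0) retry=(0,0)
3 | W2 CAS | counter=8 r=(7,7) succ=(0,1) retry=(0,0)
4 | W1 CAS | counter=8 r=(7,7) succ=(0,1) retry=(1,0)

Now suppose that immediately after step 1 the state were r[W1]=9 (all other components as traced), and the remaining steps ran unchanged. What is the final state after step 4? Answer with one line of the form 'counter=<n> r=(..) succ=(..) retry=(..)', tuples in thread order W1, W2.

state after step 1 := counter=7 r=(9,0) succ=(0,0) retry=(0,0)
2 | W2 LOAD | counter=7 r=(9,7) succ=(0,0) retry=(0,0)
3 | W2 CAS | counter=8 r=(9,7) succ=(0,1) retry=(0,0)
4 | W1 CAS | counter=8 r=(9,7) succ=(0,1) retry=(1,0)

counter=8 r=(9,7) succ=(0,1) retry=(1,0)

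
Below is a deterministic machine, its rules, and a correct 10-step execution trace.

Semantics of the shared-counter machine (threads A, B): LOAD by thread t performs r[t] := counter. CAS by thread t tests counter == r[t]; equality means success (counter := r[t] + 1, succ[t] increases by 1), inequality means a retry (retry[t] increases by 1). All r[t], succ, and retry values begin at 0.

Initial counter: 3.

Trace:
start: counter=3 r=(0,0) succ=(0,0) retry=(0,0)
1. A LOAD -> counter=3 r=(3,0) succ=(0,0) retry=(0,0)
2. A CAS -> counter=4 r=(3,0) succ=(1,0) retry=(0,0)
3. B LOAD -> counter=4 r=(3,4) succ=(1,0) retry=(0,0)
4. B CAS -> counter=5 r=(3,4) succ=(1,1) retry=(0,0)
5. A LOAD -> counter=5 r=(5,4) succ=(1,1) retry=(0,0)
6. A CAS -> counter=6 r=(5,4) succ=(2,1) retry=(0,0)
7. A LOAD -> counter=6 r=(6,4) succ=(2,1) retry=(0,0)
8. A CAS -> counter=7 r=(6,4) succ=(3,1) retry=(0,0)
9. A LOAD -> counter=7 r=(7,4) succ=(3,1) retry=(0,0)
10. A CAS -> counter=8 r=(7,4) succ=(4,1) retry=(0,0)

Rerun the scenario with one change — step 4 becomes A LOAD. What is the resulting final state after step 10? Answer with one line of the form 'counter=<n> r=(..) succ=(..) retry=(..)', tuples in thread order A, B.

counter=7 r=(6,4) succ=(4,0) retry=(0,0)

(re-executing from step 4 with the substitution; state before step 4: counter=4 r=(3,4) succ=(1,0) retry=(0,0))
4. A LOAD -> counter=4 r=(4,4) succ=(1,0) retry=(0,0)
5. A LOAD -> counter=4 r=(4,4) succ=(1,0) retry=(0,0)
6. A CAS -> counter=5 r=(4,4) succ=(2,0) retry=(0,0)
7. A LOAD -> counter=5 r=(5,4) succ=(2,0) retry=(0,0)
8. A CAS -> counter=6 r=(5,4) succ=(3,0) retry=(0,0)
9. A LOAD -> counter=6 r=(6,4) succ=(3,0) retry=(0,0)
10. A CAS -> counter=7 r=(6,4) succ=(4,0) retry=(0,0)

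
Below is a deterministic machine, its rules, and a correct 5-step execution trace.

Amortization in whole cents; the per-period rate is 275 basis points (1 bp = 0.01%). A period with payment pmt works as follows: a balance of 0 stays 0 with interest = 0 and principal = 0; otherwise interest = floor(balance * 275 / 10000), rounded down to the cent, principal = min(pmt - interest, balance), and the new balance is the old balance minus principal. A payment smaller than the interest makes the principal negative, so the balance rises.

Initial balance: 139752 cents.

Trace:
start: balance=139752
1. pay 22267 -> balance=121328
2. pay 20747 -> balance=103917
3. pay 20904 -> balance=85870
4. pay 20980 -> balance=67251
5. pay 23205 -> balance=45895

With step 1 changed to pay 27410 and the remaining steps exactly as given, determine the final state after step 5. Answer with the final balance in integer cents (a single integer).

(re-executing from step 1 with the substitution; state before step 1: balance=139752)
1. pay 27410 -> balance=116185
2. pay 20747 -> balance=98633
3. pay 20904 -> balance=80441
4. pay 20980 -> balance=61673
5. pay 23205 -> balance=40164

40164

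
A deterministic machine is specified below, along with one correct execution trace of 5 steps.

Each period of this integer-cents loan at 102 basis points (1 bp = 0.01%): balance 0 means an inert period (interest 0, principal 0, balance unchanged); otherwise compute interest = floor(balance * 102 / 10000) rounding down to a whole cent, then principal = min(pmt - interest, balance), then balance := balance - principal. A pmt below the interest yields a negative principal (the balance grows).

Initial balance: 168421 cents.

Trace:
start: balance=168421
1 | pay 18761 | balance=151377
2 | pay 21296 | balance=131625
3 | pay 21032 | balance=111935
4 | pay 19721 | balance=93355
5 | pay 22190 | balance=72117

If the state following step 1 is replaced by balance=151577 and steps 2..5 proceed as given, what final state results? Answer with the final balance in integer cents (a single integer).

state after step 1 := balance=151577
2 | pay 21296 | balance=131827
3 | pay 21032 | balance=112139
4 | pay 19721 | balance=93561
5 | pay 22190 | balance=72325

72325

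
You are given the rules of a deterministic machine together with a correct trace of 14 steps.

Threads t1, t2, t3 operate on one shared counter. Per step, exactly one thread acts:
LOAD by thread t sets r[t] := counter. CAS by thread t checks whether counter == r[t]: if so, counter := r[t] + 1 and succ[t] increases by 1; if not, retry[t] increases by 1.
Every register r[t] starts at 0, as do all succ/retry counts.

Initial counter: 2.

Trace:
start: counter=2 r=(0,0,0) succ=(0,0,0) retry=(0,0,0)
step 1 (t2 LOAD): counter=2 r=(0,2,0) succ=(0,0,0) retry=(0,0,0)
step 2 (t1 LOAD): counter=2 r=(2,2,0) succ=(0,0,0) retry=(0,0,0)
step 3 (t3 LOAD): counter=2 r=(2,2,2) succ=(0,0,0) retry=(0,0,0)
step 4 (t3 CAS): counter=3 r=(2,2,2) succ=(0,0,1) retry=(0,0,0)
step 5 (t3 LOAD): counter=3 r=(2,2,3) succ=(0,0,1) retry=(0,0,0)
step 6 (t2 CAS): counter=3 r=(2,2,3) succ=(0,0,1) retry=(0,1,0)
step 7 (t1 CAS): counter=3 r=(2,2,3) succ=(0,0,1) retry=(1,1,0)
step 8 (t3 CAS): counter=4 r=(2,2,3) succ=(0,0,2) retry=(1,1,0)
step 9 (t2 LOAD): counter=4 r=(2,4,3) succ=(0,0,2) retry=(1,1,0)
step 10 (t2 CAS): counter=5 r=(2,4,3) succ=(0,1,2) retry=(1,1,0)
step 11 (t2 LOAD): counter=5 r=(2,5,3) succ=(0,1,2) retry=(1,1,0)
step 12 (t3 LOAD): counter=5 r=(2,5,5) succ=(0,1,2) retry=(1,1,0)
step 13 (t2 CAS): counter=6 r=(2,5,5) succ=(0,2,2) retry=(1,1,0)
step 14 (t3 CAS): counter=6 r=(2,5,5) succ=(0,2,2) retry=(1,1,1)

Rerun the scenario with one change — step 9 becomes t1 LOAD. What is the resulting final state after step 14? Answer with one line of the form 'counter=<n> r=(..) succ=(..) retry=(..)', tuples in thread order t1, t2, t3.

counter=5 r=(4,4,4) succ=(0,1,2) retry=(1,2,1)

(re-executing from step 9 with the substitution; state before step 9: counter=4 r=(2,2,3) succ=(0,0,2) retry=(1,1,0))
step 9 (t1 LOAD): counter=4 r=(4,2,3) succ=(0,0,2) retry=(1,1,0)
step 10 (t2 CAS): counter=4 r=(4,2,3) succ=(0,0,2) retry=(1,2,0)
step 11 (t2 LOAD): counter=4 r=(4,4,3) succ=(0,0,2) retry=(1,2,0)
step 12 (t3 LOAD): counter=4 r=(4,4,4) succ=(0,0,2) retry=(1,2,0)
step 13 (t2 CAS): counter=5 r=(4,4,4) succ=(0,1,2) retry=(1,2,0)
step 14 (t3 CAS): counter=5 r=(4,4,4) succ=(0,1,2) retry=(1,2,1)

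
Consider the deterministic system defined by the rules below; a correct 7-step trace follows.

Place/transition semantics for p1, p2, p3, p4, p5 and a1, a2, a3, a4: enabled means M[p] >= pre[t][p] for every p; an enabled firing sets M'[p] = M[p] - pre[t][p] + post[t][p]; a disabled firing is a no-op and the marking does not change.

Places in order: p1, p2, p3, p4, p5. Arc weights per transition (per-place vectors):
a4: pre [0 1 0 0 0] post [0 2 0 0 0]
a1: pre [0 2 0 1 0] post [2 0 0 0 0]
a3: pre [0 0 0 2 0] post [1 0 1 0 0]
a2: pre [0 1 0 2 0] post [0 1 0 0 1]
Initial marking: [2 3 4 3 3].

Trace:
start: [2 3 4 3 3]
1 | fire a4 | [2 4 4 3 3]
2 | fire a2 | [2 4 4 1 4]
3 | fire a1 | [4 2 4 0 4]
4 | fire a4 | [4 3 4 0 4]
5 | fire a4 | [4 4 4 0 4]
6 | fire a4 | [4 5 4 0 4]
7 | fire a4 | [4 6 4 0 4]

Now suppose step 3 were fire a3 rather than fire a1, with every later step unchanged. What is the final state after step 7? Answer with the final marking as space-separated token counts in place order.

2 8 4 1 4

(re-executing from step 3 with the substitution; state before step 3: [2 4 4 1 4])
3 | fire a3 | [2 4 4 1 4]
4 | fire a4 | [2 5 4 1 4]
5 | fire a4 | [2 6 4 1 4]
6 | fire a4 | [2 7 4 1 4]
7 | fire a4 | [2 8 4 1 4]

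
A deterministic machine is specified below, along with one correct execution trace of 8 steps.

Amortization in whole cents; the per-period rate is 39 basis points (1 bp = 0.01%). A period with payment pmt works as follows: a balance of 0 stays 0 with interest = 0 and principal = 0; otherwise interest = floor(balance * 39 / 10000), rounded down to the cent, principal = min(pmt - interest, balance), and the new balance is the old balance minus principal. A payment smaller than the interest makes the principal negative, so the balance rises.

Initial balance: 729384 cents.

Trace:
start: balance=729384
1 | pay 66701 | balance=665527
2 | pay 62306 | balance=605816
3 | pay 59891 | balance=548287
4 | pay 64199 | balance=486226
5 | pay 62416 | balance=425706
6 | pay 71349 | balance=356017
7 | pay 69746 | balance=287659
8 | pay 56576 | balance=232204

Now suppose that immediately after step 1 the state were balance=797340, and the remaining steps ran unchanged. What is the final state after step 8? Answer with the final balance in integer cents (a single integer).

state after step 1 := balance=797340
2 | pay 62306 | balance=738143
3 | pay 59891 | balance=681130
4 | pay 64199 | balance=619587
5 | pay 62416 | balance=559587
6 | pay 71349 | balance=490420
7 | pay 69746 | balance=422586
8 | pay 56576 | balance=367658

367658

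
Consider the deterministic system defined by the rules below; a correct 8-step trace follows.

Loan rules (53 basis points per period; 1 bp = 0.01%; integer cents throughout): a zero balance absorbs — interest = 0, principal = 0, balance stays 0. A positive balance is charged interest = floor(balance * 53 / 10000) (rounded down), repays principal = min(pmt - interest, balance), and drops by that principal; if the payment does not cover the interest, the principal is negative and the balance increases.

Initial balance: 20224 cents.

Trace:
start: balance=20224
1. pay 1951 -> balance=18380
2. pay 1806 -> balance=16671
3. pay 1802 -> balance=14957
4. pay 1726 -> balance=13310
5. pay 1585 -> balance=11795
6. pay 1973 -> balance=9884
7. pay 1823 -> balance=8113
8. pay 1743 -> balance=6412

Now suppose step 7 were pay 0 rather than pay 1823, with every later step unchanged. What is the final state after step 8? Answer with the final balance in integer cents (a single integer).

(re-executing from step 7 with the substitution; state before step 7: balance=9884)
7. pay 0 -> balance=9936
8. pay 1743 -> balance=8245

8245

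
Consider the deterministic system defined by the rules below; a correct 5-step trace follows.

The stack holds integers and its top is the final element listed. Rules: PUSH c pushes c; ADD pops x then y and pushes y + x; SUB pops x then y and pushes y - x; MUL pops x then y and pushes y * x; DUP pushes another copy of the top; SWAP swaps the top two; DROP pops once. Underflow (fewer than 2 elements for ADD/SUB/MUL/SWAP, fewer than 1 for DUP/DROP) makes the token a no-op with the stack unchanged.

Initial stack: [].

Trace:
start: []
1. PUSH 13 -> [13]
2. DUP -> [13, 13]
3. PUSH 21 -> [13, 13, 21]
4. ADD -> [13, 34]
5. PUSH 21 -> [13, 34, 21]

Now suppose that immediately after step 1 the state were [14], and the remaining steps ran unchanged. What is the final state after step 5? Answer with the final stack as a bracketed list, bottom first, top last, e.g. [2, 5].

state after step 1 := [14]
2. DUP -> [14, 14]
3. PUSH 21 -> [14, 14, 21]
4. ADD -> [14, 35]
5. PUSH 21 -> [14, 35, 21]

[14, 35, 21]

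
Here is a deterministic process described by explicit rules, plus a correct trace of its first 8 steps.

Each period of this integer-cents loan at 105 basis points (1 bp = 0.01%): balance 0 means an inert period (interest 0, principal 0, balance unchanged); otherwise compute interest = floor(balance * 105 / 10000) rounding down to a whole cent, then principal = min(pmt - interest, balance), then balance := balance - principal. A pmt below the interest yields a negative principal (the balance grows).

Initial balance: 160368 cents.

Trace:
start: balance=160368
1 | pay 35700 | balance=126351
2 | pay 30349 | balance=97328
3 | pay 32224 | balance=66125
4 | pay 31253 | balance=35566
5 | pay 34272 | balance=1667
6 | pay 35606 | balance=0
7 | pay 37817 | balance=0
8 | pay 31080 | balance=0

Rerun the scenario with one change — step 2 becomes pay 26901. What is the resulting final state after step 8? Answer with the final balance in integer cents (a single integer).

0

(re-executing from step 2 with the substitution; state before step 2: balance=126351)
2 | pay 26901 | balance=100776
3 | pay 32224 | balance=69610
4 | pay 31253 | balance=39087
5 | pay 34272 | balance=5225
6 | pay 35606 | balance=0
7 | pay 37817 | balance=0
8 | pay 31080 | balance=0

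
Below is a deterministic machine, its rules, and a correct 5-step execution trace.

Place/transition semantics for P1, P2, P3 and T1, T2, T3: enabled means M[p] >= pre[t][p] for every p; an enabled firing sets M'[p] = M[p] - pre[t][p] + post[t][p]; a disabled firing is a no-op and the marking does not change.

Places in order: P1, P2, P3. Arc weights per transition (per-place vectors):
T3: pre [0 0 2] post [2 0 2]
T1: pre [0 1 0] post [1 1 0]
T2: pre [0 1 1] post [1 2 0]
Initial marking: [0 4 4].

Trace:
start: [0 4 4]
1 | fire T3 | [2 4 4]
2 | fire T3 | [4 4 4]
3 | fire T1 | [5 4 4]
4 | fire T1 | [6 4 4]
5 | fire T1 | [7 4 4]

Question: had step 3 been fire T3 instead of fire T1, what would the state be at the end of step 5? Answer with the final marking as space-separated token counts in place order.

(re-executing from step 3 with the substitution; state before step 3: [4 4 4])
3 | fire T3 | [6 4 4]
4 | fire T1 | [7 4 4]
5 | fire T1 | [8 4 4]

8 4 4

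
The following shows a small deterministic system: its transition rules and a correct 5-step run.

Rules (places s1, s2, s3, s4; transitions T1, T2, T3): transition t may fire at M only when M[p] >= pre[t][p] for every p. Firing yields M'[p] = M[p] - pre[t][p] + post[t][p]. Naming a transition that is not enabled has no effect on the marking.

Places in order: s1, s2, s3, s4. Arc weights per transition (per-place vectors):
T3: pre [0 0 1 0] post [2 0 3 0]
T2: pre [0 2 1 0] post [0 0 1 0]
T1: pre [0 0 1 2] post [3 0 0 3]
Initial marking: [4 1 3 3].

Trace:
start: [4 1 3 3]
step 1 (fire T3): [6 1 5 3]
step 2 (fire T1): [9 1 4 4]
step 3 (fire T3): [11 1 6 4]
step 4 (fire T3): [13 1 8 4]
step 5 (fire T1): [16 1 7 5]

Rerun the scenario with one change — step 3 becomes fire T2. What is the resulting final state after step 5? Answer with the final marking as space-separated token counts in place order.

(re-executing from step 3 with the substitution; state before step 3: [9 1 4 4])
step 3 (fire T2): [9 1 4 4]
step 4 (fire T3): [11 1 6 4]
step 5 (fire T1): [14 1 5 5]

14 1 5 5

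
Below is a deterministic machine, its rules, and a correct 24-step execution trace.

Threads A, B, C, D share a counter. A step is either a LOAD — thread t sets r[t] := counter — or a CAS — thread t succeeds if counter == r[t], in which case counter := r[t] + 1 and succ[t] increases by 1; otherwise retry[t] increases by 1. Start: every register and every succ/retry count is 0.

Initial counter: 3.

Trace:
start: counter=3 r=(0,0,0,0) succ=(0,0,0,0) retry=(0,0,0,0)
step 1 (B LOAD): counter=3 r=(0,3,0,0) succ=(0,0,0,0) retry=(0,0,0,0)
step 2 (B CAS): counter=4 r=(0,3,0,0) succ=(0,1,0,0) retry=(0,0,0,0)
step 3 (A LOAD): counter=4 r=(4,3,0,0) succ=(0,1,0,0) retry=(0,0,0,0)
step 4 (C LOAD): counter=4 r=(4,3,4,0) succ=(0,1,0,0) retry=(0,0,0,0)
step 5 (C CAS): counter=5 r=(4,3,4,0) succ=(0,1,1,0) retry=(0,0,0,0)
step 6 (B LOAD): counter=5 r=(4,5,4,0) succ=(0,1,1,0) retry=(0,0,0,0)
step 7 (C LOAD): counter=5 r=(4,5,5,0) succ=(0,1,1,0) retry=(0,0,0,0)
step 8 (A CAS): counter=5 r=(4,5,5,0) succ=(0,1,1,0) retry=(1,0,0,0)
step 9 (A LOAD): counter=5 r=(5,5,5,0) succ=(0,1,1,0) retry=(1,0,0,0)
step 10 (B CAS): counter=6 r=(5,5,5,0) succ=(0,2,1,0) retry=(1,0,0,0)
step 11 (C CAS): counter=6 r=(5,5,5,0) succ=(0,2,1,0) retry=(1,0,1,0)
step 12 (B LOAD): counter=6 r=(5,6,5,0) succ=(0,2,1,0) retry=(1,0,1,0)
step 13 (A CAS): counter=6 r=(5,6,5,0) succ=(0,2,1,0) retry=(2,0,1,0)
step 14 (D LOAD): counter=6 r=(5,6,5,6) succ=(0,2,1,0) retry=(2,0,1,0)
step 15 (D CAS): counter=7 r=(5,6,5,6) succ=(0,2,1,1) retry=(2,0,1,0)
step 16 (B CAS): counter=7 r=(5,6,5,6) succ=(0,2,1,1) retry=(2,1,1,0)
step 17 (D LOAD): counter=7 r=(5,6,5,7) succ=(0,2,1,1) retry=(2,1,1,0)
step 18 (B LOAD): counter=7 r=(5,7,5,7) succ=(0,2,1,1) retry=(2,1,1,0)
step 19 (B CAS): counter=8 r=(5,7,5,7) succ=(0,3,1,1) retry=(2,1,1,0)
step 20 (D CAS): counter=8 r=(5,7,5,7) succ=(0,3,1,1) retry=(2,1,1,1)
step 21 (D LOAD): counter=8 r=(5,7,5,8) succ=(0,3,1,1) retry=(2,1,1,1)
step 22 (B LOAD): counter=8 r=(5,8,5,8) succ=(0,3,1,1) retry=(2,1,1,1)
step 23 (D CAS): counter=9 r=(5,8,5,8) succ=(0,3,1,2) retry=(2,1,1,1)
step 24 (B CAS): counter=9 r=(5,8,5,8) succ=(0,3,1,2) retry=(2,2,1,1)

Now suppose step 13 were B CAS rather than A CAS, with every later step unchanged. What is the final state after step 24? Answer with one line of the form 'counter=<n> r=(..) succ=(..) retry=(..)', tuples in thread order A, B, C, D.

(re-executing from step 13 with the substitution; state before step 13: counter=6 r=(5,6,5,0) succ=(0,2,1,0) retry=(1,0,1,0))
step 13 (B CAS): counter=7 r=(5,6,5,0) succ=(0,3,1,0) retry=(1,0,1,0)
step 14 (D LOAD): counter=7 r=(5,6,5,7) succ=(0,3,1,0) retry=(1,0,1,0)
step 15 (D CAS): counter=8 r=(5,6,5,7) succ=(0,3,1,1) retry=(1,0,1,0)
step 16 (B CAS): counter=8 r=(5,6,5,7) succ=(0,3,1,1) retry=(1,1,1,0)
step 17 (D LOAD): counter=8 r=(5,6,5,8) succ=(0,3,1,1) retry=(1,1,1,0)
step 18 (B LOAD): counter=8 r=(5,8,5,8) succ=(0,3,1,1) retry=(1,1,1,0)
step 19 (B CAS): counter=9 r=(5,8,5,8) succ=(0,4,1,1) retry=(1,1,1,0)
step 20 (D CAS): counter=9 r=(5,8,5,8) succ=(0,4,1,1) retry=(1,1,1,1)
step 21 (D LOAD): counter=9 r=(5,8,5,9) succ=(0,4,1,1) retry=(1,1,1,1)
step 22 (B LOAD): counter=9 r=(5,9,5,9) succ=(0,4,1,1) retry=(1,1,1,1)
step 23 (D CAS): counter=10 r=(5,9,5,9) succ=(0,4,1,2) retry=(1,1,1,1)
step 24 (B CAS): counter=10 r=(5,9,5,9) succ=(0,4,1,2) retry=(1,2,1,1)

counter=10 r=(5,9,5,9) succ=(0,4,1,2) retry=(1,2,1,1)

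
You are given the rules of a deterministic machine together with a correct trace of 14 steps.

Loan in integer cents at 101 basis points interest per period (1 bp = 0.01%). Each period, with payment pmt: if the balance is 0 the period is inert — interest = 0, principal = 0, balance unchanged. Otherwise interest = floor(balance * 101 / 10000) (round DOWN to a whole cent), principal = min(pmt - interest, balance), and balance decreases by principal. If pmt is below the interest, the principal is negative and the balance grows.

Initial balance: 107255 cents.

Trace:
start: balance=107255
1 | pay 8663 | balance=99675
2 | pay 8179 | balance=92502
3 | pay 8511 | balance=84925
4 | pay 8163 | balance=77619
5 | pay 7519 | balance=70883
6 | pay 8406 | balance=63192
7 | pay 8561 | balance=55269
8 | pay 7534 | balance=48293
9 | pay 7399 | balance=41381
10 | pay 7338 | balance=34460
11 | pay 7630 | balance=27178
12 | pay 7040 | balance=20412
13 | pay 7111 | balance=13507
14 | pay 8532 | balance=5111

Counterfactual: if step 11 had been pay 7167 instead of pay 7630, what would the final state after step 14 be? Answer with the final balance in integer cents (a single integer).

(re-executing from step 11 with the substitution; state before step 11: balance=34460)
11 | pay 7167 | balance=27641
12 | pay 7040 | balance=20880
13 | pay 7111 | balance=13979
14 | pay 8532 | balance=5588

5588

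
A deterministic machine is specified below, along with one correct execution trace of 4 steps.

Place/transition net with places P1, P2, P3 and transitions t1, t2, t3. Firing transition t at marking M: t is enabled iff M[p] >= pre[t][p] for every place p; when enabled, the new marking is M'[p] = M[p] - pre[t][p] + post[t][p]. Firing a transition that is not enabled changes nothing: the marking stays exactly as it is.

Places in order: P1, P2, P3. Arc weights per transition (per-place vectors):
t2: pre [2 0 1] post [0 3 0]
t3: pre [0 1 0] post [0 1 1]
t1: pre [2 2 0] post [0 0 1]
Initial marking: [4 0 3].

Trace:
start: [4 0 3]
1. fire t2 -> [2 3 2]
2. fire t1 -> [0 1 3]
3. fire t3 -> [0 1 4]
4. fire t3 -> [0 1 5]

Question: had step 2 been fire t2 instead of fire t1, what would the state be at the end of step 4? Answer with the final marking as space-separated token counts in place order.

0 6 3

(re-executing from step 2 with the substitution; state before step 2: [2 3 2])
2. fire t2 -> [0 6 1]
3. fire t3 -> [0 6 2]
4. fire t3 -> [0 6 3]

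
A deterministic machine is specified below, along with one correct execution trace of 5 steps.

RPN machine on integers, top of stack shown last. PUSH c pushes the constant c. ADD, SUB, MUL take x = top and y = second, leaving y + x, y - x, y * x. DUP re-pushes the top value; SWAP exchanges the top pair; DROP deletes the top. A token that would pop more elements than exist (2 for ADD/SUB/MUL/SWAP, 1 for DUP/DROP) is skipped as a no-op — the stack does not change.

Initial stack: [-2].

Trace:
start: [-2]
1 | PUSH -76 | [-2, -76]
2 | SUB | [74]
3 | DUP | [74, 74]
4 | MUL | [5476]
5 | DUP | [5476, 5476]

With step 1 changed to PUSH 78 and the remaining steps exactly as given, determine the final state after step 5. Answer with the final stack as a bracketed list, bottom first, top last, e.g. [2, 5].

(re-executing from step 1 with the substitution; state before step 1: [-2])
1 | PUSH 78 | [-2, 78]
2 | SUB | [-80]
3 | DUP | [-80, -80]
4 | MUL | [6400]
5 | DUP | [6400, 6400]

[6400, 6400]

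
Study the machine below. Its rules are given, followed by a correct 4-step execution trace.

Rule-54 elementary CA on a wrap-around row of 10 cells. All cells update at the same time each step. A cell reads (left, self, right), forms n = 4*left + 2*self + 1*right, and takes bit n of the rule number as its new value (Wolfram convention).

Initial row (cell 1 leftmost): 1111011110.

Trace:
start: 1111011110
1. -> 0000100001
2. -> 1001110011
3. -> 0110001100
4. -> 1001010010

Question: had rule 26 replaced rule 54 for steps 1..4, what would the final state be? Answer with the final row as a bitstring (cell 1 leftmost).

(re-executing steps 1..4 under rule 26; state before step 1: 1111011110)
1. -> 1000010000
2. -> 0100101001
3. -> 0011000110
4. -> 0110101101

0110101101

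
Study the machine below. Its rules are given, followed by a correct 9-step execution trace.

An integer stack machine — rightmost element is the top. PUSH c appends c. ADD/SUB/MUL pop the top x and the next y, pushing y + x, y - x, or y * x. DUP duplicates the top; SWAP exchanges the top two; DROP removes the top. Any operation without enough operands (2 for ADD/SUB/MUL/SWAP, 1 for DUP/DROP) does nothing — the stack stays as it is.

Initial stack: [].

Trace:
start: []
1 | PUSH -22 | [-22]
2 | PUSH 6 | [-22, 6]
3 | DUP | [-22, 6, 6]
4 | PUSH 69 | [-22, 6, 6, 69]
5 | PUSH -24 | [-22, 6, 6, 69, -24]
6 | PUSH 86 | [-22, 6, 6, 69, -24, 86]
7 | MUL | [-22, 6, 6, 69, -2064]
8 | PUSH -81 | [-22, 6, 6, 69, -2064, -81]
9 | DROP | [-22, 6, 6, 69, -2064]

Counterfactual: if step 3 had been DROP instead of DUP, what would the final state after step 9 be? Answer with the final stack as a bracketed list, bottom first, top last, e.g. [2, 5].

(re-executing from step 3 with the substitution; state before step 3: [-22, 6])
3 | DROP | [-22]
4 | PUSH 69 | [-22, 69]
5 | PUSH -24 | [-22, 69, -24]
6 | PUSH 86 | [-22, 69, -24, 86]
7 | MUL | [-22, 69, -2064]
8 | PUSH -81 | [-22, 69, -2064, -81]
9 | DROP | [-22, 69, -2064]

[-22, 69, -2064]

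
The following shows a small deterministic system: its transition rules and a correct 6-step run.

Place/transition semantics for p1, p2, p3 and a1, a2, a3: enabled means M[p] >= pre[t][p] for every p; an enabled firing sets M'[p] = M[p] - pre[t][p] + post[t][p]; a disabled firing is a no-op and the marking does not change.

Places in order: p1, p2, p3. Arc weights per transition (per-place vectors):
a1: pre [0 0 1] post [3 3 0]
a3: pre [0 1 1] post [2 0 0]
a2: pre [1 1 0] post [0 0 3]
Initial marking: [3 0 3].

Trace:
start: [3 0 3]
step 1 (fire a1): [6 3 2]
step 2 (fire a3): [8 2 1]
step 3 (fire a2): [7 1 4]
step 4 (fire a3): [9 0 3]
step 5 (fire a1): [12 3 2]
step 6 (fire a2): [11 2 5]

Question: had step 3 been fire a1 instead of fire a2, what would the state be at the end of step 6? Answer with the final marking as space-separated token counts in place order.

10 4 3

(re-executing from step 3 with the substitution; state before step 3: [8 2 1])
step 3 (fire a1): [11 5 0]
step 4 (fire a3): [11 5 0]
step 5 (fire a1): [11 5 0]
step 6 (fire a2): [10 4 3]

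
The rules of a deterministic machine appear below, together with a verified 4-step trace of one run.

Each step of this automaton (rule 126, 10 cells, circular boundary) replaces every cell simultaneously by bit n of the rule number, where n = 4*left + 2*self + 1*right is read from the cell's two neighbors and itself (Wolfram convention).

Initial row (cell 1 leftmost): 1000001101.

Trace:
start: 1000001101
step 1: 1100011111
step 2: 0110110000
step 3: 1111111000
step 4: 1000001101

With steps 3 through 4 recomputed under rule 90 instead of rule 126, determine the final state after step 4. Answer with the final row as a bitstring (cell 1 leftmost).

1010101101

(re-executing steps 3..4 under rule 90; state before step 3: 0110110000)
step 3: 1110111000
step 4: 1010101101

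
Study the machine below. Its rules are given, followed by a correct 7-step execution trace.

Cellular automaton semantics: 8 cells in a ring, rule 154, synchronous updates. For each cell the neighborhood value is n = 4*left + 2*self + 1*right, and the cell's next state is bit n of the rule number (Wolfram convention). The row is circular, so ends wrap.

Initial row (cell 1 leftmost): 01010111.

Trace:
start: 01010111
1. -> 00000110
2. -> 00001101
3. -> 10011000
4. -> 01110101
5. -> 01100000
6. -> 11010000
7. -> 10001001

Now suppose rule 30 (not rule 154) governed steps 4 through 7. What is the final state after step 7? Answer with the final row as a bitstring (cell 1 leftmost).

(re-executing steps 4..7 under rule 30; state before step 4: 10011000)
4. -> 11110101
5. -> 00000101
6. -> 10001101
7. -> 01011001

01011001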